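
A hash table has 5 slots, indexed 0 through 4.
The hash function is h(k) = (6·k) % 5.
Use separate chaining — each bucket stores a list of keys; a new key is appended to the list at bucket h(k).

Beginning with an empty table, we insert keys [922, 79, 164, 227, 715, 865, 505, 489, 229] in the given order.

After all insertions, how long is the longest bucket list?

922 → bucket 2
79 → bucket 4
164 → bucket 4 (collision)
227 → bucket 2 (collision)
715 → bucket 0
865 → bucket 0 (collision)
505 → bucket 0 (collision)
489 → bucket 4 (collision)
229 → bucket 4 (collision)
Final buckets:
0: 715 -> 865 -> 505
1: _
2: 922 -> 227
3: _
4: 79 -> 164 -> 489 -> 229

4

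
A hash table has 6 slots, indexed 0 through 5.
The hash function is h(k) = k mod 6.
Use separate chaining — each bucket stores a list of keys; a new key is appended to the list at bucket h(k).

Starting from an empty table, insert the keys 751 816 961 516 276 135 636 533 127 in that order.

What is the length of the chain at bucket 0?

Insert 751: h=1, bucket 1 empty -> new chain.
Insert 816: h=0, bucket 0 empty -> new chain.
Insert 961: h=1, bucket 1 nonempty -> append to chain.
Insert 516: h=0, bucket 0 nonempty -> append to chain.
Insert 276: h=0, bucket 0 nonempty -> append to chain.
Insert 135: h=3, bucket 3 empty -> new chain.
Insert 636: h=0, bucket 0 nonempty -> append to chain.
Insert 533: h=5, bucket 5 empty -> new chain.
Insert 127: h=1, bucket 1 nonempty -> append to chain.
Final buckets:
0: 816 -> 516 -> 276 -> 636
1: 751 -> 961 -> 127
2: ∅
3: 135
4: ∅
5: 533

4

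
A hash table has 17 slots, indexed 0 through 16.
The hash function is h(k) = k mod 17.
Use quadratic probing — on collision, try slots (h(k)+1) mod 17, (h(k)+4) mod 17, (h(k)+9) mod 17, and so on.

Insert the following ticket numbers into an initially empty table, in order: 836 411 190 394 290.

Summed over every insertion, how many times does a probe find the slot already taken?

836: h=3 → slot 3
411: h=3, probe 3,4 → slot 4
190: h=3, probe 3,4,7 → slot 7
394: h=3, probe 3,4,7,12 → slot 12
290: h=1 → slot 1
Table: [-, 290, -, 836, 411, -, -, 190, -, -, -, -, 394, -, -, -, -]

6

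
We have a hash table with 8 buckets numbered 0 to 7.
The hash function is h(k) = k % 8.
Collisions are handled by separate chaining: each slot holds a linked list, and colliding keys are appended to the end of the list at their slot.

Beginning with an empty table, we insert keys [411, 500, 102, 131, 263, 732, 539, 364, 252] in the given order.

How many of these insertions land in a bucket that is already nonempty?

411 -> bucket 3
500 -> bucket 4
102 -> bucket 6
131 -> bucket 3 (collision)
263 -> bucket 7
732 -> bucket 4 (collision)
539 -> bucket 3 (collision)
364 -> bucket 4 (collision)
252 -> bucket 4 (collision)
Final buckets:
0: .
1: .
2: .
3: 411 -> 131 -> 539
4: 500 -> 732 -> 364 -> 252
5: .
6: 102
7: 263

5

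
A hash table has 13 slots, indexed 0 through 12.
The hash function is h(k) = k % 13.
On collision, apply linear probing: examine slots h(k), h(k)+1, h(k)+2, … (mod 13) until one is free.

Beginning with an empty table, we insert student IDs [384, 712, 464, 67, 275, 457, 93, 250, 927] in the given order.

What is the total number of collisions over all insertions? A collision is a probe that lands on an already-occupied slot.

Insert 384: h=7, slot 7 empty → index 7.
Insert 712: h=10, slot 10 empty → index 10.
Insert 464: h=9, slot 9 empty → index 9.
Insert 67: h=2, slot 2 empty → index 2.
Insert 275: h=2, slot 2 occupied → index 3.
Insert 457: h=2, slots 2,3 occupied → index 4.
Insert 93: h=2, slots 2,3,4 occupied → index 5.
Insert 250: h=3, slots 3,4,5 occupied → index 6.
Insert 927: h=4, slots 4,5,6,7 occupied → index 8.
Table: [_, _, 67, 275, 457, 93, 250, 384, 927, 464, 712, _, _]

13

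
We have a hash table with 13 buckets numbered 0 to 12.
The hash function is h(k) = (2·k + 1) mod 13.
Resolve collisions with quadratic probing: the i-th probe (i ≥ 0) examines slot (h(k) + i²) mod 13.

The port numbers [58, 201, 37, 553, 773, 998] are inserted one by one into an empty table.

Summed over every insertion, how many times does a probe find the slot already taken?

3

58: h=0 → slot 0
201: h=0, probe 0,1 → slot 1
37: h=10 → slot 10
553: h=2 → slot 2
773: h=0, probe 0,1,4 → slot 4
998: h=8 → slot 8
Table: [58, 201, 553, ∅, 773, ∅, ∅, ∅, 998, ∅, 37, ∅, ∅]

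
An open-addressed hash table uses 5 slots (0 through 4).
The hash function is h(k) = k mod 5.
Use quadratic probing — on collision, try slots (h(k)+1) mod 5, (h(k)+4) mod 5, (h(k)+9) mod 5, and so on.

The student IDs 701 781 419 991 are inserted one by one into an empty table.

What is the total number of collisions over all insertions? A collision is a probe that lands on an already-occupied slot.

3

701 hashes to 1; slot 1 is free → place at 1.
781 hashes to 1; 1 taken → place at 2.
419 hashes to 4; slot 4 is free → place at 4.
991 hashes to 1; 1,2 taken → place at 0.
Table: [991, 701, 781, —, 419]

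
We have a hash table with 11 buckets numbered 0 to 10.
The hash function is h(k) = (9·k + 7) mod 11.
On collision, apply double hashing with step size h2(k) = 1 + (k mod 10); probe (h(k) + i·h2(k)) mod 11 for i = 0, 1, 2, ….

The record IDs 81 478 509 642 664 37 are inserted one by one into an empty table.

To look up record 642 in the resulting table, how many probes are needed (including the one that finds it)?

2

Insert 81: h=10, slot 10 empty → index 10.
Insert 478: h=8, slot 8 empty → index 8.
Insert 509: h=1, slot 1 empty → index 1.
Insert 642: h=10, h2=3, slot 10 occupied → index 2.
Insert 664: h=10, h2=5, slot 10 occupied → index 4.
Insert 37: h=10, h2=8, slot 10 occupied → index 7.
Table: [∅, 509, 642, ∅, 664, ∅, ∅, 37, 478, ∅, 81]
Lookup 642: h=10, h2=3, probe 10,2 → found at 2.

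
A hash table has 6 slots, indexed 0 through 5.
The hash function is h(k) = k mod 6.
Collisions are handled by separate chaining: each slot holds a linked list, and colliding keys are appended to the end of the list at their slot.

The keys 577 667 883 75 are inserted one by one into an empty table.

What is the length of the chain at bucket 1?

Insert 577: h=1, bucket 1 empty → new chain.
Insert 667: h=1, bucket 1 nonempty → append to chain.
Insert 883: h=1, bucket 1 nonempty → append to chain.
Insert 75: h=3, bucket 3 empty → new chain.
Final buckets:
0: —
1: 577 -> 667 -> 883
2: —
3: 75
4: —
5: —

3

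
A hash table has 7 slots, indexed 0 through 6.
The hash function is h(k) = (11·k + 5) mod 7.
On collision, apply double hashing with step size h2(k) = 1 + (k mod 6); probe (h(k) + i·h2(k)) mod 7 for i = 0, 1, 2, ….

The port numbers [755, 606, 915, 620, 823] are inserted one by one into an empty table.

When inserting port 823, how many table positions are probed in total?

2

Insert 755: h=1, slot 1 empty → index 1.
Insert 606: h=0, slot 0 empty → index 0.
Insert 915: h=4, slot 4 empty → index 4.
Insert 620: h=0, h2=3, slot 0 occupied → index 3.
Insert 823: h=0, h2=2, slot 0 occupied → index 2.
Table: [606, 755, 823, 620, 915, —, —]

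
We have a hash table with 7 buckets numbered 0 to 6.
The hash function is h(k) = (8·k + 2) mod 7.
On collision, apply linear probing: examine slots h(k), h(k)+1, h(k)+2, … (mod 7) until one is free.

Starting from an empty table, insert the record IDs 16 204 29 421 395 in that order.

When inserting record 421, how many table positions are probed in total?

4

16 hashes to 4; slot 4 is free → place at 4.
204 hashes to 3; slot 3 is free → place at 3.
29 hashes to 3; 3,4 taken → place at 5.
421 hashes to 3; 3,4,5 taken → place at 6.
395 hashes to 5; 5,6 taken → place at 0.
Table: [395, ∅, ∅, 204, 16, 29, 421]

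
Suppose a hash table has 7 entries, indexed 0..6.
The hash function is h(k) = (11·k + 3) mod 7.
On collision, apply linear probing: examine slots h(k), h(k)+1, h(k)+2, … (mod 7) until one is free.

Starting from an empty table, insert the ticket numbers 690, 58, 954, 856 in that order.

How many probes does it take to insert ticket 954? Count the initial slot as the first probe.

Insert 690: h=5, slot 5 empty -> index 5.
Insert 58: h=4, slot 4 empty -> index 4.
Insert 954: h=4, slots 4,5 occupied -> index 6.
Insert 856: h=4, slots 4,5,6 occupied -> index 0.
Table: [856, —, —, —, 58, 690, 954]

3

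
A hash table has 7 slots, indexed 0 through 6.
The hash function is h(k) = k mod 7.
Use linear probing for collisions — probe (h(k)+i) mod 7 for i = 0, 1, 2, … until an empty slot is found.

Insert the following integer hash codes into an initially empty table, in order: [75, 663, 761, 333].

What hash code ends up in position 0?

75 hashes to 5; slot 5 is free => place at 5.
663 hashes to 5; 5 taken => place at 6.
761 hashes to 5; 5,6 taken => place at 0.
333 hashes to 4; slot 4 is free => place at 4.
Table: [761, ∅, ∅, ∅, 333, 75, 663]

761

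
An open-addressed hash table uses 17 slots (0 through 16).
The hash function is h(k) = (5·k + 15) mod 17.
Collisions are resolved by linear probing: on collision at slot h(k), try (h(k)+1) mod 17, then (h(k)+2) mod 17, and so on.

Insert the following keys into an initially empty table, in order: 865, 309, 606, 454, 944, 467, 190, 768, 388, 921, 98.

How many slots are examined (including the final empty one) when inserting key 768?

865: h=5 => slot 5
309: h=13 => slot 13
606: h=2 => slot 2
454: h=7 => slot 7
944: h=9 => slot 9
467: h=4 => slot 4
190: h=13, probe 13,14 => slot 14
768: h=13, probe 13,14,15 => slot 15
388: h=0 => slot 0
921: h=13, probe 13,14,15,16 => slot 16
98: h=12 => slot 12
Table: [388, —, 606, —, 467, 865, —, 454, —, 944, —, —, 98, 309, 190, 768, 921]

3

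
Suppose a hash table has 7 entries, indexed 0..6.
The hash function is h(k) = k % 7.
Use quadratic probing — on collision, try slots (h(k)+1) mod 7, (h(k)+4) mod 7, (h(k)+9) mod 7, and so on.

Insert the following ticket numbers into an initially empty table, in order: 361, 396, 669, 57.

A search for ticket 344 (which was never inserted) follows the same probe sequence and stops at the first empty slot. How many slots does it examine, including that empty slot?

361 hashes to 4; slot 4 is free => place at 4.
396 hashes to 4; 4 taken => place at 5.
669 hashes to 4; 4,5 taken => place at 1.
57 hashes to 1; 1 taken => place at 2.
Table: [-, 669, 57, -, 361, 396, -]
Lookup 344: h=1, probe 1,2,5,3 → slot 3 empty, not found.

4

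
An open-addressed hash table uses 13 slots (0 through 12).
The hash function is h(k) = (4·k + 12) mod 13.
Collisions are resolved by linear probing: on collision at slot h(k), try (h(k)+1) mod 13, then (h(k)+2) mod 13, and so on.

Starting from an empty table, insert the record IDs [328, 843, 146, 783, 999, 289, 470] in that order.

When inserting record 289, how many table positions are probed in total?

Insert 328: h=11, slot 11 empty → index 11.
Insert 843: h=4, slot 4 empty → index 4.
Insert 146: h=11, slot 11 occupied → index 12.
Insert 783: h=11, slots 11,12 occupied → index 0.
Insert 999: h=4, slot 4 occupied → index 5.
Insert 289: h=11, slots 11,12,0 occupied → index 1.
Insert 470: h=7, slot 7 empty → index 7.
Table: [783, 289, -, -, 843, 999, -, 470, -, -, -, 328, 146]

4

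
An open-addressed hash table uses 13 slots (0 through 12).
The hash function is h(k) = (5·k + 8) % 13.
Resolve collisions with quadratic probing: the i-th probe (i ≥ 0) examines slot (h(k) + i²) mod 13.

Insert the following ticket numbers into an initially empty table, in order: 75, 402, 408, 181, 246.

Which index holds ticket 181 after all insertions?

4

75 hashes to 6; slot 6 is free → place at 6.
402 hashes to 3; slot 3 is free → place at 3.
408 hashes to 7; slot 7 is free → place at 7.
181 hashes to 3; 3 taken → place at 4.
246 hashes to 3; 3,4,7 taken → place at 12.
Table: [-, -, -, 402, 181, -, 75, 408, -, -, -, -, 246]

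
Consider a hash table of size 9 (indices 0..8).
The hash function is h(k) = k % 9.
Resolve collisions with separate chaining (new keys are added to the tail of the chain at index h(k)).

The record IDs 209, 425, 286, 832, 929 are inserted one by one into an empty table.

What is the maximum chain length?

3

209 → bucket 2
425 → bucket 2 (collision)
286 → bucket 7
832 → bucket 4
929 → bucket 2 (collision)
Final buckets:
0: .
1: .
2: 209 -> 425 -> 929
3: .
4: 832
5: .
6: .
7: 286
8: .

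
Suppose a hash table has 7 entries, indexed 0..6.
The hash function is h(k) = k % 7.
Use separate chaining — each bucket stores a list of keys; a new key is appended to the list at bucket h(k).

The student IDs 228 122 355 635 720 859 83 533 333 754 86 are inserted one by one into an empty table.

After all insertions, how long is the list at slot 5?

4

Insert 228: h=4, bucket 4 empty → new chain.
Insert 122: h=3, bucket 3 empty → new chain.
Insert 355: h=5, bucket 5 empty → new chain.
Insert 635: h=5, bucket 5 nonempty → append to chain.
Insert 720: h=6, bucket 6 empty → new chain.
Insert 859: h=5, bucket 5 nonempty → append to chain.
Insert 83: h=6, bucket 6 nonempty → append to chain.
Insert 533: h=1, bucket 1 empty → new chain.
Insert 333: h=4, bucket 4 nonempty → append to chain.
Insert 754: h=5, bucket 5 nonempty → append to chain.
Insert 86: h=2, bucket 2 empty → new chain.
Final buckets:
0: —
1: 533
2: 86
3: 122
4: 228 -> 333
5: 355 -> 635 -> 859 -> 754
6: 720 -> 83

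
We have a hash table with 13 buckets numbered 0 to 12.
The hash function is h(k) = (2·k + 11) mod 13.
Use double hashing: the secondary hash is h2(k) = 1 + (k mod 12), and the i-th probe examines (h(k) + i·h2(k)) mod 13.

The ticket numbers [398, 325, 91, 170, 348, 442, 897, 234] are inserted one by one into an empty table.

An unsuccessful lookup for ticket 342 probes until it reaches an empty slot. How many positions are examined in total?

Insert 398: h=1, slot 1 empty → index 1.
Insert 325: h=11, slot 11 empty → index 11.
Insert 91: h=11, h2=8, slot 11 occupied → index 6.
Insert 170: h=0, slot 0 empty → index 0.
Insert 348: h=5, slot 5 empty → index 5.
Insert 442: h=11, h2=11, slot 11 occupied → index 9.
Insert 897: h=11, h2=10, slot 11 occupied → index 8.
Insert 234: h=11, h2=7, slots 11,5 occupied → index 12.
Table: [170, 398, ∅, ∅, ∅, 348, 91, ∅, 897, 442, ∅, 325, 234]
Lookup 342: h=6, h2=7, probe 6,0,7 → slot 7 empty, not found.

3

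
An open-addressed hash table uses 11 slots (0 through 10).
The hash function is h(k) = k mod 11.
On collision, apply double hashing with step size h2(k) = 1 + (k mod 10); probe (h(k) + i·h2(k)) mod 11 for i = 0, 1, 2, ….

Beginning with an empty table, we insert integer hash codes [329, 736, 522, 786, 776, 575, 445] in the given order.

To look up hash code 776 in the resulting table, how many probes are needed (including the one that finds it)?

2

329: h=10 -> slot 10
736: h=10, h2=7, probe 10,6 -> slot 6
522: h=5 -> slot 5
786: h=5, h2=7, probe 5,1 -> slot 1
776: h=6, h2=7, probe 6,2 -> slot 2
575: h=3 -> slot 3
445: h=5, h2=6, probe 5,0 -> slot 0
Table: [445, 786, 776, 575, ., 522, 736, ., ., ., 329]
Lookup 776: h=6, h2=7, probe 6,2 → found at 2.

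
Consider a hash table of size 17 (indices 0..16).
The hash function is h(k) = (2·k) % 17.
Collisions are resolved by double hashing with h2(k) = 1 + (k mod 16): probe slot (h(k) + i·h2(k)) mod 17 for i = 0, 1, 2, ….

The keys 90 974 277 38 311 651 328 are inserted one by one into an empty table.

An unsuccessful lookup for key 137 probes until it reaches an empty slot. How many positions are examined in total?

2

Insert 90: h=10, slot 10 empty → index 10.
Insert 974: h=10, h2=15, slot 10 occupied → index 8.
Insert 277: h=10, h2=6, slot 10 occupied → index 16.
Insert 38: h=8, h2=7, slot 8 occupied → index 15.
Insert 311: h=10, h2=8, slot 10 occupied → index 1.
Insert 651: h=10, h2=12, slot 10 occupied → index 5.
Insert 328: h=10, h2=9, slot 10 occupied → index 2.
Table: [-, 311, 328, -, -, 651, -, -, 974, -, 90, -, -, -, -, 38, 277]
Lookup 137: h=2, h2=10, probe 2,12 → slot 12 empty, not found.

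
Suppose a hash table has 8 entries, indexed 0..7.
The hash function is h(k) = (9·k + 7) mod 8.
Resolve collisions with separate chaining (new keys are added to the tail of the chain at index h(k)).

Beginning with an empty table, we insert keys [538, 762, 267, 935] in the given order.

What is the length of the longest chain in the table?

2

538 → bucket 1
762 → bucket 1 (collision)
267 → bucket 2
935 → bucket 6
Final buckets:
0: —
1: 538 -> 762
2: 267
3: —
4: —
5: —
6: 935
7: —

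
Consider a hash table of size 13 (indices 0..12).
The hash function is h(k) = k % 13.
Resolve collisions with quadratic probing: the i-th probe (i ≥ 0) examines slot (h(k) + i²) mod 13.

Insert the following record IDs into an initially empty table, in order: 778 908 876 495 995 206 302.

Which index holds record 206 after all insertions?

778: h=11 → slot 11
908: h=11, probe 11,12 → slot 12
876: h=5 → slot 5
495: h=1 → slot 1
995: h=7 → slot 7
206: h=11, probe 11,12,2 → slot 2
302: h=3 → slot 3
Table: [., 495, 206, 302, ., 876, ., 995, ., ., ., 778, 908]

2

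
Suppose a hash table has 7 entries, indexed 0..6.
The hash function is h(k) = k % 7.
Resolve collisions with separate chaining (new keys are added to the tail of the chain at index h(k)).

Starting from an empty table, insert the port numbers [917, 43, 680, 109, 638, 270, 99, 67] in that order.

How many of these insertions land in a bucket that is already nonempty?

5

917 -> bucket 0
43 -> bucket 1
680 -> bucket 1 (collision)
109 -> bucket 4
638 -> bucket 1 (collision)
270 -> bucket 4 (collision)
99 -> bucket 1 (collision)
67 -> bucket 4 (collision)
Final buckets:
0: 917
1: 43 -> 680 -> 638 -> 99
2: _
3: _
4: 109 -> 270 -> 67
5: _
6: _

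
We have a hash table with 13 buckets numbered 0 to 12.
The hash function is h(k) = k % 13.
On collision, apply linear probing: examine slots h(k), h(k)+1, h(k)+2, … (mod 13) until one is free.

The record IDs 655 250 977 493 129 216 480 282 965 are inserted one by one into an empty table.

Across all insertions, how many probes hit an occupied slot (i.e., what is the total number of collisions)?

655 hashes to 5; slot 5 is free => place at 5.
250 hashes to 3; slot 3 is free => place at 3.
977 hashes to 2; slot 2 is free => place at 2.
493 hashes to 12; slot 12 is free => place at 12.
129 hashes to 12; 12 taken => place at 0.
216 hashes to 8; slot 8 is free => place at 8.
480 hashes to 12; 12,0 taken => place at 1.
282 hashes to 9; slot 9 is free => place at 9.
965 hashes to 3; 3 taken => place at 4.
Table: [129, 480, 977, 250, 965, 655, —, —, 216, 282, —, —, 493]

4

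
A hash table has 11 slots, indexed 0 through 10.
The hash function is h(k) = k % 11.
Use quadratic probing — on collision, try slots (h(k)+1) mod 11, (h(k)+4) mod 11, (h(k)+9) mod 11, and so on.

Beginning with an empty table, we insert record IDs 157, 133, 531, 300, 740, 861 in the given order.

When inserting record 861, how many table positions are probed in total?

6

Insert 157: h=3, slot 3 empty -> index 3.
Insert 133: h=1, slot 1 empty -> index 1.
Insert 531: h=3, slot 3 occupied -> index 4.
Insert 300: h=3, slots 3,4 occupied -> index 7.
Insert 740: h=3, slots 3,4,7,1 occupied -> index 8.
Insert 861: h=3, slots 3,4,7,1,8 occupied -> index 6.
Table: [_, 133, _, 157, 531, _, 861, 300, 740, _, _]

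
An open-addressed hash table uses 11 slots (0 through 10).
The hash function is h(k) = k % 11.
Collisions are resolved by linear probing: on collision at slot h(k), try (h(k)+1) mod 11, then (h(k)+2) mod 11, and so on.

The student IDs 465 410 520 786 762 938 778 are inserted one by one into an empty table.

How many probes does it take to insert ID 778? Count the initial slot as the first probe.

2

465: h=3 -> slot 3
410: h=3, probe 3,4 -> slot 4
520: h=3, probe 3,4,5 -> slot 5
786: h=5, probe 5,6 -> slot 6
762: h=3, probe 3,4,5,6,7 -> slot 7
938: h=3, probe 3,4,5,6,7,8 -> slot 8
778: h=8, probe 8,9 -> slot 9
Table: [_, _, _, 465, 410, 520, 786, 762, 938, 778, _]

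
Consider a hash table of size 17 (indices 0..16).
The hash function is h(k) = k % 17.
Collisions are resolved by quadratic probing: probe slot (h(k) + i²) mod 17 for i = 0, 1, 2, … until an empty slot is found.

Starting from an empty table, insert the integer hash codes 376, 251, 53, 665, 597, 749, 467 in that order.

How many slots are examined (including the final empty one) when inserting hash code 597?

376: h=2 → slot 2
251: h=13 → slot 13
53: h=2, probe 2,3 → slot 3
665: h=2, probe 2,3,6 → slot 6
597: h=2, probe 2,3,6,11 → slot 11
749: h=1 → slot 1
467: h=8 → slot 8
Table: [—, 749, 376, 53, —, —, 665, —, 467, —, —, 597, —, 251, —, —, —]

4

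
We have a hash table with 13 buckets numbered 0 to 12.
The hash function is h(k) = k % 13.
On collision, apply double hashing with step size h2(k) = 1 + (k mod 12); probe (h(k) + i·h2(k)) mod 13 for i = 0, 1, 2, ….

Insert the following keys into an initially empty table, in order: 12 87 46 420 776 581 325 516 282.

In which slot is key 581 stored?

2

12: h=12 → slot 12
87: h=9 → slot 9
46: h=7 → slot 7
420: h=4 → slot 4
776: h=9, h2=9, probe 9,5 → slot 5
581: h=9, h2=6, probe 9,2 → slot 2
325: h=0 → slot 0
516: h=9, h2=1, probe 9,10 → slot 10
282: h=9, h2=7, probe 9,3 → slot 3
Table: [325, —, 581, 282, 420, 776, —, 46, —, 87, 516, —, 12]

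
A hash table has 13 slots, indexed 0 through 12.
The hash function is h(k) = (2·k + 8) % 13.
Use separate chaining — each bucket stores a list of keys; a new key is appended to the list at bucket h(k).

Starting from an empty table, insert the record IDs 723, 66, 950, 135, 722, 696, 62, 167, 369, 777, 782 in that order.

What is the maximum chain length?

723 → bucket 11
66 → bucket 10
950 → bucket 10 (collision)
135 → bucket 5
722 → bucket 9
696 → bucket 9 (collision)
62 → bucket 2
167 → bucket 4
369 → bucket 5 (collision)
777 → bucket 2 (collision)
782 → bucket 12
Final buckets:
0: _
1: _
2: 62 -> 777
3: _
4: 167
5: 135 -> 369
6: _
7: _
8: _
9: 722 -> 696
10: 66 -> 950
11: 723
12: 782

2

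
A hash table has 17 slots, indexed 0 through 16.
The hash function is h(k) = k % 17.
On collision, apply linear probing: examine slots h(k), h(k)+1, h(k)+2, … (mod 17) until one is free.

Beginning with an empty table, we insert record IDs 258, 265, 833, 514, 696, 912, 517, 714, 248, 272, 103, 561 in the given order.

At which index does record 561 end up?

258: h=3 => slot 3
265: h=10 => slot 10
833: h=0 => slot 0
514: h=4 => slot 4
696: h=16 => slot 16
912: h=11 => slot 11
517: h=7 => slot 7
714: h=0, probe 0,1 => slot 1
248: h=10, probe 10,11,12 => slot 12
272: h=0, probe 0,1,2 => slot 2
103: h=1, probe 1,2,3,4,5 => slot 5
561: h=0, probe 0,1,2,3,4,5,6 => slot 6
Table: [833, 714, 272, 258, 514, 103, 561, 517, _, _, 265, 912, 248, _, _, _, 696]

6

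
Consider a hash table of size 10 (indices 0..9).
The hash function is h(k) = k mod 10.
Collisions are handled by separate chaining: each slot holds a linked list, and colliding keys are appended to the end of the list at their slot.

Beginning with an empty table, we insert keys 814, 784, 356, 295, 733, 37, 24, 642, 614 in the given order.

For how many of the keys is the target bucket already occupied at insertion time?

814 → bucket 4
784 → bucket 4 (collision)
356 → bucket 6
295 → bucket 5
733 → bucket 3
37 → bucket 7
24 → bucket 4 (collision)
642 → bucket 2
614 → bucket 4 (collision)
Final buckets:
0: —
1: —
2: 642
3: 733
4: 814 -> 784 -> 24 -> 614
5: 295
6: 356
7: 37
8: —
9: —

3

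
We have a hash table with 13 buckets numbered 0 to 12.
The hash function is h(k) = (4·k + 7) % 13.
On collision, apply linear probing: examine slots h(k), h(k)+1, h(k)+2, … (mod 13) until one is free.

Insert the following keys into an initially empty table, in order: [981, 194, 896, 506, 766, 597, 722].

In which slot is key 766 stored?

7

Insert 981: h=5, slot 5 empty → index 5.
Insert 194: h=3, slot 3 empty → index 3.
Insert 896: h=3, slot 3 occupied → index 4.
Insert 506: h=3, slots 3,4,5 occupied → index 6.
Insert 766: h=3, slots 3,4,5,6 occupied → index 7.
Insert 597: h=3, slots 3,4,5,6,7 occupied → index 8.
Insert 722: h=9, slot 9 empty → index 9.
Table: [_, _, _, 194, 896, 981, 506, 766, 597, 722, _, _, _]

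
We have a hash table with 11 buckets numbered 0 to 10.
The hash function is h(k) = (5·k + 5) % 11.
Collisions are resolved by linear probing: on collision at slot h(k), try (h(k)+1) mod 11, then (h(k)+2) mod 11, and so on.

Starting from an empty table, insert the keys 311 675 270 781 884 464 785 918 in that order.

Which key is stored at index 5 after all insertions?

781

311: h=9 => slot 9
675: h=3 => slot 3
270: h=2 => slot 2
781: h=5 => slot 5
884: h=3, probe 3,4 => slot 4
464: h=4, probe 4,5,6 => slot 6
785: h=3, probe 3,4,5,6,7 => slot 7
918: h=8 => slot 8
Table: [—, —, 270, 675, 884, 781, 464, 785, 918, 311, —]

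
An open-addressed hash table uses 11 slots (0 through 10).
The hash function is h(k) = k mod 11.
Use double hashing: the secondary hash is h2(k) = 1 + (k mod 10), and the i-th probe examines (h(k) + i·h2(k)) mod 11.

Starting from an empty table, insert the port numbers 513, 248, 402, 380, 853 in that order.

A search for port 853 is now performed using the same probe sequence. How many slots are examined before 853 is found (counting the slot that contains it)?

2

513: h=7 -> slot 7
248: h=6 -> slot 6
402: h=6, h2=3, probe 6,9 -> slot 9
380: h=6, h2=1, probe 6,7,8 -> slot 8
853: h=6, h2=4, probe 6,10 -> slot 10
Table: [_, _, _, _, _, _, 248, 513, 380, 402, 853]
Lookup 853: h=6, h2=4, probe 6,10 → found at 10.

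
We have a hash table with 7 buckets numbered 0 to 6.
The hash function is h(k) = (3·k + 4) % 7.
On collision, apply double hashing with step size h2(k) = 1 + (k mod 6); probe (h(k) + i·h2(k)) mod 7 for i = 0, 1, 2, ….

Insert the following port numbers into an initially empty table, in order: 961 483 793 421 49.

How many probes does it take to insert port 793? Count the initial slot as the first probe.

2

961 hashes to 3; slot 3 is free -> place at 3.
483 hashes to 4; slot 4 is free -> place at 4.
793 hashes to 3, h2=2; 3 taken -> place at 5.
421 hashes to 0; slot 0 is free -> place at 0.
49 hashes to 4, h2=2; 4 taken -> place at 6.
Table: [421, -, -, 961, 483, 793, 49]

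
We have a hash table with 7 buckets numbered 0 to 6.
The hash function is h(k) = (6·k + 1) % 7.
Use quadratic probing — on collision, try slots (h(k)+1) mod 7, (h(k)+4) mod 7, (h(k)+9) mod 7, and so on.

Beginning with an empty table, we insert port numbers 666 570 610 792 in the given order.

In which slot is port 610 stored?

666: h=0 -> slot 0
570: h=5 -> slot 5
610: h=0, probe 0,1 -> slot 1
792: h=0, probe 0,1,4 -> slot 4
Table: [666, 610, ∅, ∅, 792, 570, ∅]

1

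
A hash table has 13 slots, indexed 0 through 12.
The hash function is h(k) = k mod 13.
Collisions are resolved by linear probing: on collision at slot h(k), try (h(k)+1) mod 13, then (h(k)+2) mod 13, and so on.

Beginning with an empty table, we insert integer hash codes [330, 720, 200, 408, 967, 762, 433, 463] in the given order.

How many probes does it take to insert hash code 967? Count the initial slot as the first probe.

330 hashes to 5; slot 5 is free -> place at 5.
720 hashes to 5; 5 taken -> place at 6.
200 hashes to 5; 5,6 taken -> place at 7.
408 hashes to 5; 5,6,7 taken -> place at 8.
967 hashes to 5; 5,6,7,8 taken -> place at 9.
762 hashes to 8; 8,9 taken -> place at 10.
433 hashes to 4; slot 4 is free -> place at 4.
463 hashes to 8; 8,9,10 taken -> place at 11.
Table: [-, -, -, -, 433, 330, 720, 200, 408, 967, 762, 463, -]

5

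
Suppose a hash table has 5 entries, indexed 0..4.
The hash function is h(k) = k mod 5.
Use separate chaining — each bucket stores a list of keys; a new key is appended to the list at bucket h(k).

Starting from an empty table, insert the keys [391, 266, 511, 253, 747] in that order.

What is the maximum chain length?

3

Insert 391: h=1, bucket 1 empty -> new chain.
Insert 266: h=1, bucket 1 nonempty -> append to chain.
Insert 511: h=1, bucket 1 nonempty -> append to chain.
Insert 253: h=3, bucket 3 empty -> new chain.
Insert 747: h=2, bucket 2 empty -> new chain.
Final buckets:
0: _
1: 391 -> 266 -> 511
2: 747
3: 253
4: _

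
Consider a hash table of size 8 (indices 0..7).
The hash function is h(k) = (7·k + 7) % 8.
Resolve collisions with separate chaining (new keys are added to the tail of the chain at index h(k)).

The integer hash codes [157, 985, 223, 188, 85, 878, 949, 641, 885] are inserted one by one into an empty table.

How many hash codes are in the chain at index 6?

2

157 → bucket 2
985 → bucket 6
223 → bucket 0
188 → bucket 3
85 → bucket 2 (collision)
878 → bucket 1
949 → bucket 2 (collision)
641 → bucket 6 (collision)
885 → bucket 2 (collision)
Final buckets:
0: 223
1: 878
2: 157 -> 85 -> 949 -> 885
3: 188
4: _
5: _
6: 985 -> 641
7: _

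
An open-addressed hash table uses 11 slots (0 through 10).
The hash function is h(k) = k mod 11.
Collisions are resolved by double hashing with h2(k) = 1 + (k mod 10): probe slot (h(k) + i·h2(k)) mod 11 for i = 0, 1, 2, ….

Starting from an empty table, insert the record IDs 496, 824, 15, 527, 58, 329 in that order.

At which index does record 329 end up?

9

496 hashes to 1; slot 1 is free → place at 1.
824 hashes to 10; slot 10 is free → place at 10.
15 hashes to 4; slot 4 is free → place at 4.
527 hashes to 10, h2=8; 10 taken → place at 7.
58 hashes to 3; slot 3 is free → place at 3.
329 hashes to 10, h2=10; 10 taken → place at 9.
Table: [-, 496, -, 58, 15, -, -, 527, -, 329, 824]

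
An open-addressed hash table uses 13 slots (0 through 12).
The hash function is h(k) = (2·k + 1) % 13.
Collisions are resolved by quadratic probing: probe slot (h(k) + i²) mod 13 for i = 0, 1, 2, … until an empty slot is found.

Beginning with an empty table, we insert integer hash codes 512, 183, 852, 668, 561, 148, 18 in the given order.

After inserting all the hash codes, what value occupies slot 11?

512

512 hashes to 11; slot 11 is free → place at 11.
183 hashes to 3; slot 3 is free → place at 3.
852 hashes to 2; slot 2 is free → place at 2.
668 hashes to 11; 11 taken → place at 12.
561 hashes to 5; slot 5 is free → place at 5.
148 hashes to 11; 11,12,2 taken → place at 7.
18 hashes to 11; 11,12,2,7 taken → place at 1.
Table: [., 18, 852, 183, ., 561, ., 148, ., ., ., 512, 668]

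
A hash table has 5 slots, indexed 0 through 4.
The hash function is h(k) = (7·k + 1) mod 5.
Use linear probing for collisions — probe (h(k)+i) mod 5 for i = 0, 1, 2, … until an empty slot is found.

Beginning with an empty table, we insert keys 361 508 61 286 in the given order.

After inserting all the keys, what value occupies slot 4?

61

361: h=3 => slot 3
508: h=2 => slot 2
61: h=3, probe 3,4 => slot 4
286: h=3, probe 3,4,0 => slot 0
Table: [286, ., 508, 361, 61]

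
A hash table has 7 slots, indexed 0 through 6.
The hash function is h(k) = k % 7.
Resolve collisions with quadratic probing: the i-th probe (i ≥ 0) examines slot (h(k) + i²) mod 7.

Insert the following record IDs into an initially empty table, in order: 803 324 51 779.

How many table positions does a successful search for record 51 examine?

2

803: h=5 → slot 5
324: h=2 → slot 2
51: h=2, probe 2,3 → slot 3
779: h=2, probe 2,3,6 → slot 6
Table: [—, —, 324, 51, —, 803, 779]
Lookup 51: h=2, probe 2,3 → found at 3.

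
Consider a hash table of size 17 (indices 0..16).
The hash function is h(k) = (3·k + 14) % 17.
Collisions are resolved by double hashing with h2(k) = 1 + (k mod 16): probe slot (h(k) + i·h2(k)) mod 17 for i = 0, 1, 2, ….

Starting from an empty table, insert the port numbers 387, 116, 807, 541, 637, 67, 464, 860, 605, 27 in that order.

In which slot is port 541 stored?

16

387: h=2 → slot 2
116: h=5 → slot 5
807: h=4 → slot 4
541: h=5, h2=14, probe 5,2,16 → slot 16
637: h=4, h2=14, probe 4,1 → slot 1
67: h=11 → slot 11
464: h=12 → slot 12
860: h=10 → slot 10
605: h=10, h2=14, probe 10,7 → slot 7
27: h=10, h2=12, probe 10,5,0 → slot 0
Table: [27, 637, 387, ., 807, 116, ., 605, ., ., 860, 67, 464, ., ., ., 541]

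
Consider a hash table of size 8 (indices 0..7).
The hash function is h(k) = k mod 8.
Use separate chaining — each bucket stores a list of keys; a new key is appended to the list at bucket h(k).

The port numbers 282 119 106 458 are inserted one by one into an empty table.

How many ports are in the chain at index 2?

282 -> bucket 2
119 -> bucket 7
106 -> bucket 2 (collision)
458 -> bucket 2 (collision)
Final buckets:
0: -
1: -
2: 282 -> 106 -> 458
3: -
4: -
5: -
6: -
7: 119

3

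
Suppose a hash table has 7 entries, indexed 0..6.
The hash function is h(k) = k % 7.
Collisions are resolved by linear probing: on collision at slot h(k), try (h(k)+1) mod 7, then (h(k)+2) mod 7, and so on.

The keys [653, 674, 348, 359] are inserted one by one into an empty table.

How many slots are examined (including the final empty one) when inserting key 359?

3

653 hashes to 2; slot 2 is free → place at 2.
674 hashes to 2; 2 taken → place at 3.
348 hashes to 5; slot 5 is free → place at 5.
359 hashes to 2; 2,3 taken → place at 4.
Table: [—, —, 653, 674, 359, 348, —]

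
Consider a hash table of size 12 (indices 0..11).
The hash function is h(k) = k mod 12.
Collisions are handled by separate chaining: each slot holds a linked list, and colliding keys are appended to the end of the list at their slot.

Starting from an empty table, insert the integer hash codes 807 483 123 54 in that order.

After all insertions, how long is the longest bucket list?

3

807 → bucket 3
483 → bucket 3 (collision)
123 → bucket 3 (collision)
54 → bucket 6
Final buckets:
0: —
1: —
2: —
3: 807 -> 483 -> 123
4: —
5: —
6: 54
7: —
8: —
9: —
10: —
11: —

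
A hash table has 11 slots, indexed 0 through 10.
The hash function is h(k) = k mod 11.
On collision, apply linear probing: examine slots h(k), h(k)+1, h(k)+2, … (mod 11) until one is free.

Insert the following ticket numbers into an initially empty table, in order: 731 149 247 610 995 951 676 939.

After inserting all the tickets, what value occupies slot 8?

610

Insert 731: h=5, slot 5 empty => index 5.
Insert 149: h=6, slot 6 empty => index 6.
Insert 247: h=5, slots 5,6 occupied => index 7.
Insert 610: h=5, slots 5,6,7 occupied => index 8.
Insert 995: h=5, slots 5,6,7,8 occupied => index 9.
Insert 951: h=5, slots 5,6,7,8,9 occupied => index 10.
Insert 676: h=5, slots 5,6,7,8,9,10 occupied => index 0.
Insert 939: h=4, slot 4 empty => index 4.
Table: [676, ., ., ., 939, 731, 149, 247, 610, 995, 951]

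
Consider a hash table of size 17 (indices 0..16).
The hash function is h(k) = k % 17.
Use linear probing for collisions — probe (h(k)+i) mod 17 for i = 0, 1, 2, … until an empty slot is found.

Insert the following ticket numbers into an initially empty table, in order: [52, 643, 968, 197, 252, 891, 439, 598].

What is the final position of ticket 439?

52: h=1 => slot 1
643: h=14 => slot 14
968: h=16 => slot 16
197: h=10 => slot 10
252: h=14, probe 14,15 => slot 15
891: h=7 => slot 7
439: h=14, probe 14,15,16,0 => slot 0
598: h=3 => slot 3
Table: [439, 52, ∅, 598, ∅, ∅, ∅, 891, ∅, ∅, 197, ∅, ∅, ∅, 643, 252, 968]

0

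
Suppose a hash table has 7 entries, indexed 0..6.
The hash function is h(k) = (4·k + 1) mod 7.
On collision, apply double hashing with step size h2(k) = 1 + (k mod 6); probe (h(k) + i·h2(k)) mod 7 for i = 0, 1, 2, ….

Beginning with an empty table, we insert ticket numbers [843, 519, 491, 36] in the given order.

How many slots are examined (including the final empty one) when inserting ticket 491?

2

Insert 843: h=6, slot 6 empty -> index 6.
Insert 519: h=5, slot 5 empty -> index 5.
Insert 491: h=5, h2=6, slot 5 occupied -> index 4.
Insert 36: h=5, h2=1, slots 5,6 occupied -> index 0.
Table: [36, -, -, -, 491, 519, 843]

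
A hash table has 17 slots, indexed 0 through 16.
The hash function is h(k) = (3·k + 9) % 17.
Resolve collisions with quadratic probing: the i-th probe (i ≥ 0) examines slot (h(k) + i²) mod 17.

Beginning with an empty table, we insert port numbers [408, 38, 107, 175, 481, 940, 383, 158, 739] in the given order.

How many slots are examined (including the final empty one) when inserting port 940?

408: h=9 -> slot 9
38: h=4 -> slot 4
107: h=7 -> slot 7
175: h=7, probe 7,8 -> slot 8
481: h=7, probe 7,8,11 -> slot 11
940: h=7, probe 7,8,11,16 -> slot 16
383: h=2 -> slot 2
158: h=7, probe 7,8,11,16,6 -> slot 6
739: h=16, probe 16,0 -> slot 0
Table: [739, —, 383, —, 38, —, 158, 107, 175, 408, —, 481, —, —, —, —, 940]

4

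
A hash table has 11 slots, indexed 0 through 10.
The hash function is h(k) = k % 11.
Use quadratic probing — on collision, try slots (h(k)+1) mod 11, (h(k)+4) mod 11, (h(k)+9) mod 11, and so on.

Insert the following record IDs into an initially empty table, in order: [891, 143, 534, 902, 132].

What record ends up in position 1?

891 hashes to 0; slot 0 is free => place at 0.
143 hashes to 0; 0 taken => place at 1.
534 hashes to 6; slot 6 is free => place at 6.
902 hashes to 0; 0,1 taken => place at 4.
132 hashes to 0; 0,1,4 taken => place at 9.
Table: [891, 143, ., ., 902, ., 534, ., ., 132, .]

143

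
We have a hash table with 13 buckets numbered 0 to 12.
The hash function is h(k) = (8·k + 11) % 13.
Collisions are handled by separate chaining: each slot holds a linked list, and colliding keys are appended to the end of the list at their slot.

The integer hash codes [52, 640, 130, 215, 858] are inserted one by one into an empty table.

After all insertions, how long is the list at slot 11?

3

52 -> bucket 11
640 -> bucket 9
130 -> bucket 11 (collision)
215 -> bucket 2
858 -> bucket 11 (collision)
Final buckets:
0: -
1: -
2: 215
3: -
4: -
5: -
6: -
7: -
8: -
9: 640
10: -
11: 52 -> 130 -> 858
12: -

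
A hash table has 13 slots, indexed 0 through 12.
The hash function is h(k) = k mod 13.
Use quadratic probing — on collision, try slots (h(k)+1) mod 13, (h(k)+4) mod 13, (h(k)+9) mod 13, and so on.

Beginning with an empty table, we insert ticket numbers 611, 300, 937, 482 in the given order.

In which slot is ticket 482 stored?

5

611 hashes to 0; slot 0 is free → place at 0.
300 hashes to 1; slot 1 is free → place at 1.
937 hashes to 1; 1 taken → place at 2.
482 hashes to 1; 1,2 taken → place at 5.
Table: [611, 300, 937, _, _, 482, _, _, _, _, _, _, _]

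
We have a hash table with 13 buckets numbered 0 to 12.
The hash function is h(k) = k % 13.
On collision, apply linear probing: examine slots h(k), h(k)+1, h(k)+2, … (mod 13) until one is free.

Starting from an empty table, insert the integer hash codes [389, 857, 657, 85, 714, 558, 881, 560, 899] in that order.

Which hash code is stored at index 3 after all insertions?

560

389: h=12 => slot 12
857: h=12, probe 12,0 => slot 0
657: h=7 => slot 7
85: h=7, probe 7,8 => slot 8
714: h=12, probe 12,0,1 => slot 1
558: h=12, probe 12,0,1,2 => slot 2
881: h=10 => slot 10
560: h=1, probe 1,2,3 => slot 3
899: h=2, probe 2,3,4 => slot 4
Table: [857, 714, 558, 560, 899, _, _, 657, 85, _, 881, _, 389]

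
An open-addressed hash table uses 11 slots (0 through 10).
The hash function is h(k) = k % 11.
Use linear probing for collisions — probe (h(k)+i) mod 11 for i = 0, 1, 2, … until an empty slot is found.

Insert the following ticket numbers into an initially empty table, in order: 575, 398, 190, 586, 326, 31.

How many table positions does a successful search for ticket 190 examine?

2

575: h=3 => slot 3
398: h=2 => slot 2
190: h=3, probe 3,4 => slot 4
586: h=3, probe 3,4,5 => slot 5
326: h=7 => slot 7
31: h=9 => slot 9
Table: [—, —, 398, 575, 190, 586, —, 326, —, 31, —]
Lookup 190: h=3, probe 3,4 → found at 4.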